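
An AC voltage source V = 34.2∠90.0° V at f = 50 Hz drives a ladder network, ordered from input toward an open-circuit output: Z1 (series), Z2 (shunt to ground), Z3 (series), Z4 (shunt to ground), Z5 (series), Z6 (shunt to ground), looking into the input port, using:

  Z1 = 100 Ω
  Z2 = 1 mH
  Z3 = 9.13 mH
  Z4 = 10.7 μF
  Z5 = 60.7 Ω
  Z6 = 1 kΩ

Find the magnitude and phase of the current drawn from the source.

Step 1 — Angular frequency: ω = 2π·f = 2π·50 = 314.2 rad/s.
Step 2 — Component impedances:
  Z1: Z = R = 100 Ω
  Z2: Z = jωL = j·314.2·0.001 = 0 + j0.3142 Ω
  Z3: Z = jωL = j·314.2·0.00913 = 0 + j2.868 Ω
  Z4: Z = 1/(jωC) = -j/(ω·C) = 0 - j297.5 Ω
  Z5: Z = R = 60.7 Ω
  Z6: Z = R = 1000 Ω
Step 3 — Ladder network (open output): work backward from the far end, alternating series and parallel combinations. Z_in = 100 + j0.3145 Ω = 100∠0.2° Ω.
Step 4 — Source phasor: V = 34.2∠90.0° V = 0 + j34.2 V.
Step 5 — Ohm's law: I = V / Z_total = (0 + j34.2) / (100 + j0.3145) = 0.001076 + j0.342 A.
Step 6 — Convert to polar: |I| = 0.342 A, ∠I = 89.8°.

I = 0.342∠89.8° A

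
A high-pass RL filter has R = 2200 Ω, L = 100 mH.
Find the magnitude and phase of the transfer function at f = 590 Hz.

Step 1 — Angular frequency: ω = 2π·590 = 3707 rad/s.
Step 2 — Transfer function: H(jω) = jωL/(R + jωL).
Step 3 — Numerator jωL = j·370.7; denominator R + jωL = 2200 + j370.7.
Step 4 — H = 0.02761 + j0.1639.
Step 5 — Magnitude: |H| = 0.1662 (-15.6 dB); phase: φ = 80.4°.

|H| = 0.1662 (-15.6 dB), φ = 80.4°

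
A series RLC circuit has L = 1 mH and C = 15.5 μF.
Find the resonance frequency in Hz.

Step 1 — Resonance condition Im(Z)=0 gives ω₀ = 1/√(LC).
Step 2 — ω₀ = 1/√(0.001·1.55e-05) = 8032 rad/s.
Step 3 — f₀ = ω₀/(2π) = 1278 Hz.

f₀ = 1278 Hz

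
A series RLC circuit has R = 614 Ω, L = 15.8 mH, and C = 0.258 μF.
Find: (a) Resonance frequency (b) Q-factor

Step 1 — Resonance condition Im(Z)=0 gives ω₀ = 1/√(LC).
Step 2 — ω₀ = 1/√(0.0158·2.58e-07) = 1.566e+04 rad/s.
Step 3 — f₀ = ω₀/(2π) = 2493 Hz.
Step 4 — Series Q: Q = ω₀L/R = 1.566e+04·0.0158/614 = 0.403.

(a) f₀ = 2493 Hz  (b) Q = 0.403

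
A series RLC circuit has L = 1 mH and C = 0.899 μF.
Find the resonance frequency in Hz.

Step 1 — Resonance condition Im(Z)=0 gives ω₀ = 1/√(LC).
Step 2 — ω₀ = 1/√(0.001·8.99e-07) = 3.335e+04 rad/s.
Step 3 — f₀ = ω₀/(2π) = 5308 Hz.

f₀ = 5308 Hz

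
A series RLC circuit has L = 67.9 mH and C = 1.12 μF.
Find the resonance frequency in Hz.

Step 1 — Resonance condition Im(Z)=0 gives ω₀ = 1/√(LC).
Step 2 — ω₀ = 1/√(0.0679·1.12e-06) = 3626 rad/s.
Step 3 — f₀ = ω₀/(2π) = 577.1 Hz.

f₀ = 577.1 Hz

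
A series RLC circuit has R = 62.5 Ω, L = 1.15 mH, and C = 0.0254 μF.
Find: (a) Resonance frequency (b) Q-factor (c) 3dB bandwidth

Step 1 — Resonance: ω₀ = 1/√(LC) = 1/√(0.00115·2.54e-08) = 1.85e+05 rad/s.
Step 2 — f₀ = ω₀/(2π) = 2.945e+04 Hz.
Step 3 — Series Q: Q = ω₀L/R = 1.85e+05·0.00115/62.5 = 3.404.
Step 4 — Bandwidth: Δω = ω₀/Q = 5.435e+04 rad/s; BW = Δω/(2π) = 8650 Hz.

(a) f₀ = 2.945e+04 Hz  (b) Q = 3.404  (c) BW = 8650 Hz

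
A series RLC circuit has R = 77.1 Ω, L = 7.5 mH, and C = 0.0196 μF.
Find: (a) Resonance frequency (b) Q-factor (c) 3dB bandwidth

Step 1 — Resonance condition Im(Z)=0 gives ω₀ = 1/√(LC).
Step 2 — ω₀ = 1/√(0.0075·1.96e-08) = 8.248e+04 rad/s.
Step 3 — f₀ = ω₀/(2π) = 1.313e+04 Hz.
Step 4 — Series Q: Q = ω₀L/R = 8.248e+04·0.0075/77.1 = 8.023.
Step 5 — 3dB bandwidth: Δω = ω₀/Q = 1.028e+04 rad/s; BW = Δω/(2π) = 1636 Hz.

(a) f₀ = 1.313e+04 Hz  (b) Q = 8.023  (c) BW = 1636 Hz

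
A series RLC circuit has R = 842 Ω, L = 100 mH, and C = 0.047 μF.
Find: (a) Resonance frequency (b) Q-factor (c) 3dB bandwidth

Step 1 — Resonance: ω₀ = 1/√(LC) = 1/√(0.1·4.7e-08) = 1.459e+04 rad/s.
Step 2 — f₀ = ω₀/(2π) = 2322 Hz.
Step 3 — Series Q: Q = ω₀L/R = 1.459e+04·0.1/842 = 1.732.
Step 4 — Bandwidth: Δω = ω₀/Q = 8420 rad/s; BW = Δω/(2π) = 1340 Hz.

(a) f₀ = 2322 Hz  (b) Q = 1.732  (c) BW = 1340 Hz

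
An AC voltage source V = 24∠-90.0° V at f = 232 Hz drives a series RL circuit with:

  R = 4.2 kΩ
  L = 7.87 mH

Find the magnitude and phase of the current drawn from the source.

Step 1 — Angular frequency: ω = 2π·f = 2π·232 = 1458 rad/s.
Step 2 — Component impedances:
  R: Z = R = 4200 Ω
  L: Z = jωL = j·1458·0.00787 = 0 + j11.47 Ω
Step 3 — Series combination: Z_total = R + L = 4200 + j11.47 Ω = 4200∠0.2° Ω.
Step 4 — Source phasor: V = 24∠-90.0° V = 0 - j24 V.
Step 5 — Ohm's law: I = V / Z_total = (0 - j24) / (4200 + j11.47) = -1.561e-05 - j0.005714 A.
Step 6 — Convert to polar: |I| = 0.005714 A, ∠I = -90.2°.

I = 0.005714∠-90.2° A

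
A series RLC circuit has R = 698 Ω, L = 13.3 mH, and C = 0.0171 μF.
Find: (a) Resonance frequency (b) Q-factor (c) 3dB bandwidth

Step 1 — Resonance: ω₀ = 1/√(LC) = 1/√(0.0133·1.71e-08) = 6.631e+04 rad/s.
Step 2 — f₀ = ω₀/(2π) = 1.055e+04 Hz.
Step 3 — Series Q: Q = ω₀L/R = 6.631e+04·0.0133/698 = 1.263.
Step 4 — Bandwidth: Δω = ω₀/Q = 5.248e+04 rad/s; BW = Δω/(2π) = 8353 Hz.

(a) f₀ = 1.055e+04 Hz  (b) Q = 1.263  (c) BW = 8353 Hz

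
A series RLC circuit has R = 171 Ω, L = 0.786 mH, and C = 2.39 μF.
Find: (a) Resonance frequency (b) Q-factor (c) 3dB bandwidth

Step 1 — Resonance: ω₀ = 1/√(LC) = 1/√(0.000786·2.39e-06) = 2.307e+04 rad/s.
Step 2 — f₀ = ω₀/(2π) = 3672 Hz.
Step 3 — Series Q: Q = ω₀L/R = 2.307e+04·0.000786/171 = 0.1061.
Step 4 — Bandwidth: Δω = ω₀/Q = 2.176e+05 rad/s; BW = Δω/(2π) = 3.463e+04 Hz.

(a) f₀ = 3672 Hz  (b) Q = 0.1061  (c) BW = 3.463e+04 Hz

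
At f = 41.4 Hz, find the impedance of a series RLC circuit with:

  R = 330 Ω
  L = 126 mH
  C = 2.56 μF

Step 1 — Angular frequency: ω = 2π·f = 2π·41.4 = 260.1 rad/s.
Step 2 — Component impedances:
  R: Z = R = 330 Ω
  L: Z = jωL = j·260.1·0.126 = 0 + j32.78 Ω
  C: Z = 1/(jωC) = -j/(ω·C) = 0 - j1502 Ω
Step 3 — Series combination: Z_total = R + L + C = 330 - j1469 Ω = 1506∠-77.3° Ω.

Z = 330 - j1469 Ω = 1506∠-77.3° Ω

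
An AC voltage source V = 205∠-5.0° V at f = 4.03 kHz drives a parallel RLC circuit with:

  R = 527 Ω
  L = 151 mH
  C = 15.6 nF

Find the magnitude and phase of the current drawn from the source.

Step 1 — Angular frequency: ω = 2π·f = 2π·4030 = 2.532e+04 rad/s.
Step 2 — Component impedances:
  R: Z = R = 527 Ω
  L: Z = jωL = j·2.532e+04·0.151 = 0 + j3824 Ω
  C: Z = 1/(jωC) = -j/(ω·C) = 0 - j2532 Ω
Step 3 — Parallel combination: 1/Z_total = 1/R + 1/L + 1/C; Z_total = 524.4 - j36.89 Ω = 525.7∠-4.0° Ω.
Step 4 — Source phasor: V = 205∠-5.0° V = 204.2 - j17.87 V.
Step 5 — Ohm's law: I = V / Z_total = (204.2 - j17.87) / (524.4 - j36.89) = 0.3899 - j0.006646 A.
Step 6 — Convert to polar: |I| = 0.39 A, ∠I = -1.0°.

I = 0.39∠-1.0° A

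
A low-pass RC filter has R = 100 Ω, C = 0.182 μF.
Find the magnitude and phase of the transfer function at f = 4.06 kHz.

Step 1 — Angular frequency: ω = 2π·4060 = 2.551e+04 rad/s.
Step 2 — Transfer function: H(jω) = 1/(1 + jωRC).
Step 3 — Denominator: 1 + jωRC = 1 + j·2.551e+04·100·1.82e-07 = 1 + j0.4643.
Step 4 — H = 0.8227 - j0.3819.
Step 5 — Magnitude: |H| = 0.907 (-0.8 dB); phase: φ = -24.9°.

|H| = 0.907 (-0.8 dB), φ = -24.9°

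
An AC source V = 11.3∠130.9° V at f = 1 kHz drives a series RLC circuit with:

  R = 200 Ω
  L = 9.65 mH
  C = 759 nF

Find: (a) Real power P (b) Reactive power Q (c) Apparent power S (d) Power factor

Step 1 — Angular frequency: ω = 2π·f = 2π·1000 = 6283 rad/s.
Step 2 — Component impedances:
  R: Z = R = 200 Ω
  L: Z = jωL = j·6283·0.00965 = 0 + j60.63 Ω
  C: Z = 1/(jωC) = -j/(ω·C) = 0 - j209.7 Ω
Step 3 — Series combination: Z_total = R + L + C = 200 - j149.1 Ω = 249.4∠-36.7° Ω.
Step 4 — Source phasor: V = 11.3∠130.9° V = -7.399 + j8.541 V.
Step 5 — Current: I = V / Z = -0.04424 + j0.009731 A = 0.0453∠167.6° A.
Step 6 — Complex power: S = V·I* = 0.4105 - j0.3059 VA.
Step 7 — Real power: P = Re(S) = 0.4105 W.
Step 8 — Reactive power: Q = Im(S) = -0.3059 VAR.
Step 9 — Apparent power: |S| = 0.5119 VA.
Step 10 — Power factor: PF = P/|S| = 0.8018 (leading).

(a) P = 0.4105 W  (b) Q = -0.3059 VAR  (c) S = 0.5119 VA  (d) PF = 0.8018 (leading)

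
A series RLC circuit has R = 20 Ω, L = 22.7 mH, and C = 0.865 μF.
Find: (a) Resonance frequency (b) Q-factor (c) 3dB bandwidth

Step 1 — Resonance: ω₀ = 1/√(LC) = 1/√(0.0227·8.65e-07) = 7136 rad/s.
Step 2 — f₀ = ω₀/(2π) = 1136 Hz.
Step 3 — Series Q: Q = ω₀L/R = 7136·0.0227/20 = 8.1.
Step 4 — Bandwidth: Δω = ω₀/Q = 881.1 rad/s; BW = Δω/(2π) = 140.2 Hz.

(a) f₀ = 1136 Hz  (b) Q = 8.1  (c) BW = 140.2 Hz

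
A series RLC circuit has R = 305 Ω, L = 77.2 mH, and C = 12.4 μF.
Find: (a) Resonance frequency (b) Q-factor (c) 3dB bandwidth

Step 1 — Resonance: ω₀ = 1/√(LC) = 1/√(0.0772·1.24e-05) = 1022 rad/s.
Step 2 — f₀ = ω₀/(2π) = 162.7 Hz.
Step 3 — Series Q: Q = ω₀L/R = 1022·0.0772/305 = 0.2587.
Step 4 — Bandwidth: Δω = ω₀/Q = 3951 rad/s; BW = Δω/(2π) = 628.8 Hz.

(a) f₀ = 162.7 Hz  (b) Q = 0.2587  (c) BW = 628.8 Hz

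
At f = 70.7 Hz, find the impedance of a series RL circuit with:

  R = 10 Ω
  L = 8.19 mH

Step 1 — Angular frequency: ω = 2π·f = 2π·70.7 = 444.2 rad/s.
Step 2 — Component impedances:
  R: Z = R = 10 Ω
  L: Z = jωL = j·444.2·0.00819 = 0 + j3.638 Ω
Step 3 — Series combination: Z_total = R + L = 10 + j3.638 Ω = 10.64∠20.0° Ω.

Z = 10 + j3.638 Ω = 10.64∠20.0° Ω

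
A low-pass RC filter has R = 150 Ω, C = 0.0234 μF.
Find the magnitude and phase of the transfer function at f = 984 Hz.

Step 1 — Angular frequency: ω = 2π·984 = 6183 rad/s.
Step 2 — Transfer function: H(jω) = 1/(1 + jωRC).
Step 3 — Denominator: 1 + jωRC = 1 + j·6183·150·2.34e-08 = 1 + j0.0217.
Step 4 — H = 0.9995 - j0.02169.
Step 5 — Magnitude: |H| = 0.9998 (-0.0 dB); phase: φ = -1.2°.

|H| = 0.9998 (-0.0 dB), φ = -1.2°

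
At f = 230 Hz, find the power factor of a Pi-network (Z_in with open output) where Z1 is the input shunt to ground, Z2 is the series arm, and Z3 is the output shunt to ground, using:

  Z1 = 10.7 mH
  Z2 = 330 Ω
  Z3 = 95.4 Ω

Step 1 — Angular frequency: ω = 2π·f = 2π·230 = 1445 rad/s.
Step 2 — Component impedances:
  Z1: Z = jωL = j·1445·0.0107 = 0 + j15.46 Ω
  Z2: Z = R = 330 Ω
  Z3: Z = R = 95.4 Ω
Step 3 — With open output, the series arm Z2 and the output shunt Z3 appear in series to ground: Z2 + Z3 = 425.4 Ω.
Step 4 — Parallel with input shunt Z1: Z_in = Z1 || (Z2 + Z3) = 0.5613 + j15.44 Ω = 15.45∠87.9° Ω.
Step 5 — Power factor: PF = cos(φ) = Re(Z)/|Z| = 0.5613/15.45 = 0.03633.
Step 6 — Type: Im(Z) = 15.44 ⇒ lagging (phase φ = 87.9°).

PF = 0.03633 (lagging, φ = 87.9°)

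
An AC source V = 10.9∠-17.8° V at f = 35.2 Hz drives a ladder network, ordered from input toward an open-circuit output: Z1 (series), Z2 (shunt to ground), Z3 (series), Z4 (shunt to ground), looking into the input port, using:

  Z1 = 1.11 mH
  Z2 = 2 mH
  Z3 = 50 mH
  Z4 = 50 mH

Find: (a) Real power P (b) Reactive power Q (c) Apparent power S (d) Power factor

Step 1 — Angular frequency: ω = 2π·f = 2π·35.2 = 221.2 rad/s.
Step 2 — Component impedances:
  Z1: Z = jωL = j·221.2·0.00111 = 0 + j0.2455 Ω
  Z2: Z = jωL = j·221.2·0.002 = 0 + j0.4423 Ω
  Z3: Z = jωL = j·221.2·0.05 = 0 + j11.06 Ω
  Z4: Z = jωL = j·221.2·0.05 = 0 + j11.06 Ω
Step 3 — Ladder network (open output): work backward from the far end, alternating series and parallel combinations. Z_in = 0 + j0.6792 Ω = 0.6792∠90.0° Ω.
Step 4 — Source phasor: V = 10.9∠-17.8° V = 10.38 - j3.332 V.
Step 5 — Current: I = V / Z = -4.906 - j15.28 A = 16.05∠-107.8° A.
Step 6 — Complex power: S = V·I* = 0 + j174.9 VA.
Step 7 — Real power: P = Re(S) = 0 W.
Step 8 — Reactive power: Q = Im(S) = 174.9 VAR.
Step 9 — Apparent power: |S| = 174.9 VA.
Step 10 — Power factor: PF = P/|S| = 0 (lagging).

(a) P = 0 W  (b) Q = 174.9 VAR  (c) S = 174.9 VA  (d) PF = 0 (lagging)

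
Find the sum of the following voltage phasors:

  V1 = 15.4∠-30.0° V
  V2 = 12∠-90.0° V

Step 1 — Convert each phasor to rectangular form:
  V1 = 15.4·(cos(-30.0°) + j·sin(-30.0°)) = 13.34 - j7.7 V
  V2 = 12·(cos(-90.0°) + j·sin(-90.0°)) = 0 - j12 V
Step 2 — Sum components: V_total = 13.34 - j19.7 V.
Step 3 — Convert to polar: |V_total| = 23.79 V, ∠V_total = -55.9°.

V_total = 23.79∠-55.9° V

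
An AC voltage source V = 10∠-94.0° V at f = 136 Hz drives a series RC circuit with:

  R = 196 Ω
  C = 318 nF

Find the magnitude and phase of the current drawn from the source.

Step 1 — Angular frequency: ω = 2π·f = 2π·136 = 854.5 rad/s.
Step 2 — Component impedances:
  R: Z = R = 196 Ω
  C: Z = 1/(jωC) = -j/(ω·C) = 0 - j3680 Ω
Step 3 — Series combination: Z_total = R + C = 196 - j3680 Ω = 3685∠-87.0° Ω.
Step 4 — Source phasor: V = 10∠-94.0° V = -0.6976 - j9.976 V.
Step 5 — Ohm's law: I = V / Z_total = (-0.6976 - j9.976) / (196 - j3680) = 0.002693 - j0.000333 A.
Step 6 — Convert to polar: |I| = 0.002714 A, ∠I = -7.0°.

I = 0.002714∠-7.0° A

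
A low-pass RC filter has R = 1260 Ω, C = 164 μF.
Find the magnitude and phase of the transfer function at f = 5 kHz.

Step 1 — Angular frequency: ω = 2π·5000 = 3.142e+04 rad/s.
Step 2 — Transfer function: H(jω) = 1/(1 + jωRC).
Step 3 — Denominator: 1 + jωRC = 1 + j·3.142e+04·1260·0.000164 = 1 + j6492.
Step 4 — H = 2.373e-08 - j0.000154.
Step 5 — Magnitude: |H| = 0.000154 (-76.2 dB); phase: φ = -90.0°.

|H| = 0.000154 (-76.2 dB), φ = -90.0°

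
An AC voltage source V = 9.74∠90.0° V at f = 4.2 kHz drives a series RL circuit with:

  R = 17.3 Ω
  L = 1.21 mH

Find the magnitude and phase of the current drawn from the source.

Step 1 — Angular frequency: ω = 2π·f = 2π·4200 = 2.639e+04 rad/s.
Step 2 — Component impedances:
  R: Z = R = 17.3 Ω
  L: Z = jωL = j·2.639e+04·0.00121 = 0 + j31.93 Ω
Step 3 — Series combination: Z_total = R + L = 17.3 + j31.93 Ω = 36.32∠61.6° Ω.
Step 4 — Source phasor: V = 9.74∠90.0° V = 0 + j9.74 V.
Step 5 — Ohm's law: I = V / Z_total = (0 + j9.74) / (17.3 + j31.93) = 0.2358 + j0.1278 A.
Step 6 — Convert to polar: |I| = 0.2682 A, ∠I = 28.4°.

I = 0.2682∠28.4° A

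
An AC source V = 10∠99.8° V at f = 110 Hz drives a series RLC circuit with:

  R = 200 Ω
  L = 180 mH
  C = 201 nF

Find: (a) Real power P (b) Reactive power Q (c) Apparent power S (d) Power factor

Step 1 — Angular frequency: ω = 2π·f = 2π·110 = 691.2 rad/s.
Step 2 — Component impedances:
  R: Z = R = 200 Ω
  L: Z = jωL = j·691.2·0.18 = 0 + j124.4 Ω
  C: Z = 1/(jωC) = -j/(ω·C) = 0 - j7198 Ω
Step 3 — Series combination: Z_total = R + L + C = 200 - j7074 Ω = 7077∠-88.4° Ω.
Step 4 — Source phasor: V = 10∠99.8° V = -1.702 + j9.854 V.
Step 5 — Current: I = V / Z = -0.001399 - j0.0002011 A = 0.001413∠-171.8° A.
Step 6 — Complex power: S = V·I* = 0.0003994 - j0.01413 VA.
Step 7 — Real power: P = Re(S) = 0.0003994 W.
Step 8 — Reactive power: Q = Im(S) = -0.01413 VAR.
Step 9 — Apparent power: |S| = 0.01413 VA.
Step 10 — Power factor: PF = P/|S| = 0.02826 (leading).

(a) P = 0.0003994 W  (b) Q = -0.01413 VAR  (c) S = 0.01413 VA  (d) PF = 0.02826 (leading)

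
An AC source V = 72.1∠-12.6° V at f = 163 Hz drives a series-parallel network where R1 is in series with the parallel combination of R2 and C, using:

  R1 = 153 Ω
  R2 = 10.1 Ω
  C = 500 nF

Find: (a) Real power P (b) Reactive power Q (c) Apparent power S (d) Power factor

Step 1 — Angular frequency: ω = 2π·f = 2π·163 = 1024 rad/s.
Step 2 — Component impedances:
  R1: Z = R = 153 Ω
  R2: Z = R = 10.1 Ω
  C: Z = 1/(jωC) = -j/(ω·C) = 0 - j1953 Ω
Step 3 — Parallel branch: R2 || C = 1/(1/R2 + 1/C) = 10.1 - j0.05224 Ω.
Step 4 — Series with R1: Z_total = R1 + (R2 || C) = 163.1 - j0.05224 Ω = 163.1∠-0.0° Ω.
Step 5 — Source phasor: V = 72.1∠-12.6° V = 70.36 - j15.73 V.
Step 6 — Current: I = V / Z = 0.4314 - j0.09629 A = 0.4421∠-12.6° A.
Step 7 — Complex power: S = V·I* = 31.87 - j0.01021 VA.
Step 8 — Real power: P = Re(S) = 31.87 W.
Step 9 — Reactive power: Q = Im(S) = -0.01021 VAR.
Step 10 — Apparent power: |S| = 31.87 VA.
Step 11 — Power factor: PF = P/|S| = 1 (leading).

(a) P = 31.87 W  (b) Q = -0.01021 VAR  (c) S = 31.87 VA  (d) PF = 1 (leading)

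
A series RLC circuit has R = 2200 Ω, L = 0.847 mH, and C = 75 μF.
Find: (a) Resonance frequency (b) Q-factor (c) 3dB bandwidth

Step 1 — Resonance: ω₀ = 1/√(LC) = 1/√(0.000847·7.5e-05) = 3968 rad/s.
Step 2 — f₀ = ω₀/(2π) = 631.5 Hz.
Step 3 — Series Q: Q = ω₀L/R = 3968·0.000847/2200 = 0.001528.
Step 4 — Bandwidth: Δω = ω₀/Q = 2.597e+06 rad/s; BW = Δω/(2π) = 4.134e+05 Hz.

(a) f₀ = 631.5 Hz  (b) Q = 0.001528  (c) BW = 4.134e+05 Hz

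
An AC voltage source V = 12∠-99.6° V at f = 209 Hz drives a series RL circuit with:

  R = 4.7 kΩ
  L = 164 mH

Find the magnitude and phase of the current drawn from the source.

Step 1 — Angular frequency: ω = 2π·f = 2π·209 = 1313 rad/s.
Step 2 — Component impedances:
  R: Z = R = 4700 Ω
  L: Z = jωL = j·1313·0.164 = 0 + j215.4 Ω
Step 3 — Series combination: Z_total = R + L = 4700 + j215.4 Ω = 4705∠2.6° Ω.
Step 4 — Source phasor: V = 12∠-99.6° V = -2.001 - j11.83 V.
Step 5 — Ohm's law: I = V / Z_total = (-2.001 - j11.83) / (4700 + j215.4) = -0.00054 - j0.002493 A.
Step 6 — Convert to polar: |I| = 0.002551 A, ∠I = -102.2°.

I = 0.002551∠-102.2° A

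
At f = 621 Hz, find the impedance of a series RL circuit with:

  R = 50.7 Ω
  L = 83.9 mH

Step 1 — Angular frequency: ω = 2π·f = 2π·621 = 3902 rad/s.
Step 2 — Component impedances:
  R: Z = R = 50.7 Ω
  L: Z = jωL = j·3902·0.0839 = 0 + j327.4 Ω
Step 3 — Series combination: Z_total = R + L = 50.7 + j327.4 Ω = 331.3∠81.2° Ω.

Z = 50.7 + j327.4 Ω = 331.3∠81.2° Ω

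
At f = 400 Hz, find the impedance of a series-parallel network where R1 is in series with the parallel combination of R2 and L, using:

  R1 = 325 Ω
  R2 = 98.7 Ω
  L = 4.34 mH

Step 1 — Angular frequency: ω = 2π·f = 2π·400 = 2513 rad/s.
Step 2 — Component impedances:
  R1: Z = R = 325 Ω
  R2: Z = R = 98.7 Ω
  L: Z = jωL = j·2513·0.00434 = 0 + j10.91 Ω
Step 3 — Parallel branch: R2 || L = 1/(1/R2 + 1/L) = 1.191 + j10.78 Ω.
Step 4 — Series with R1: Z_total = R1 + (R2 || L) = 326.2 + j10.78 Ω = 326.4∠1.9° Ω.

Z = 326.2 + j10.78 Ω = 326.4∠1.9° Ω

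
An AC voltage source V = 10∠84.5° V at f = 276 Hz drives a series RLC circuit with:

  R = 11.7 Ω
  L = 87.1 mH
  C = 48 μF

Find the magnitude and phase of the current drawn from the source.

Step 1 — Angular frequency: ω = 2π·f = 2π·276 = 1734 rad/s.
Step 2 — Component impedances:
  R: Z = R = 11.7 Ω
  L: Z = jωL = j·1734·0.0871 = 0 + j151 Ω
  C: Z = 1/(jωC) = -j/(ω·C) = 0 - j12.01 Ω
Step 3 — Series combination: Z_total = R + L + C = 11.7 + j139 Ω = 139.5∠85.2° Ω.
Step 4 — Source phasor: V = 10∠84.5° V = 0.9585 + j9.954 V.
Step 5 — Ohm's law: I = V / Z_total = (0.9585 + j9.954) / (11.7 + j139) = 0.07167 - j0.0008627 A.
Step 6 — Convert to polar: |I| = 0.07167 A, ∠I = -0.7°.

I = 0.07167∠-0.7° A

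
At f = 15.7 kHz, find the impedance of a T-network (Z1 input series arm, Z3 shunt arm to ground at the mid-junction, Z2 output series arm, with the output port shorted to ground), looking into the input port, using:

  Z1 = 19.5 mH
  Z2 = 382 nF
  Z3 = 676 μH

Step 1 — Angular frequency: ω = 2π·f = 2π·1.57e+04 = 9.865e+04 rad/s.
Step 2 — Component impedances:
  Z1: Z = jωL = j·9.865e+04·0.0195 = 0 + j1924 Ω
  Z2: Z = 1/(jωC) = -j/(ω·C) = 0 - j26.54 Ω
  Z3: Z = jωL = j·9.865e+04·0.000676 = 0 + j66.68 Ω
Step 3 — With the output port shorted to ground, the output series arm Z2 runs from the junction to ground; the shunt arm Z3 also runs from the junction to ground. They appear in parallel: Z3 || Z2 = 0 - j44.08 Ω.
Step 4 — Series with input arm Z1: Z_in = Z1 + (Z3 || Z2) = 0 + j1880 Ω = 1880∠90.0° Ω.

Z = 0 + j1880 Ω = 1880∠90.0° Ω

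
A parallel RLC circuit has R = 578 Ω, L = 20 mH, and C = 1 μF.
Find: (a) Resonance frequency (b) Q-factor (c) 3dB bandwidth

Step 1 — Resonance: ω₀ = 1/√(LC) = 1/√(0.02·1e-06) = 7071 rad/s.
Step 2 — f₀ = ω₀/(2π) = 1125 Hz.
Step 3 — Parallel Q: Q = R/(ω₀L) = 578/(7071·0.02) = 4.087.
Step 4 — Bandwidth: Δω = ω₀/Q = 1730 rad/s; BW = Δω/(2π) = 275.4 Hz.

(a) f₀ = 1125 Hz  (b) Q = 4.087  (c) BW = 275.4 Hz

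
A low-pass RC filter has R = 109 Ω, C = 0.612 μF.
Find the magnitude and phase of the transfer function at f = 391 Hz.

Step 1 — Angular frequency: ω = 2π·391 = 2457 rad/s.
Step 2 — Transfer function: H(jω) = 1/(1 + jωRC).
Step 3 — Denominator: 1 + jωRC = 1 + j·2457·109·6.12e-07 = 1 + j0.1639.
Step 4 — H = 0.9738 - j0.1596.
Step 5 — Magnitude: |H| = 0.9868 (-0.1 dB); phase: φ = -9.3°.

|H| = 0.9868 (-0.1 dB), φ = -9.3°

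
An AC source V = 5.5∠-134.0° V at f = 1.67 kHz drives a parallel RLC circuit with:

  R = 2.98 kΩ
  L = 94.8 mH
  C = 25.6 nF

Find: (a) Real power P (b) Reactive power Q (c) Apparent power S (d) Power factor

Step 1 — Angular frequency: ω = 2π·f = 2π·1670 = 1.049e+04 rad/s.
Step 2 — Component impedances:
  R: Z = R = 2980 Ω
  L: Z = jωL = j·1.049e+04·0.0948 = 0 + j994.7 Ω
  C: Z = 1/(jωC) = -j/(ω·C) = 0 - j3723 Ω
Step 3 — Parallel combination: 1/Z_total = 1/R + 1/L + 1/C; Z_total = 512.1 + j1124 Ω = 1235∠65.5° Ω.
Step 4 — Source phasor: V = 5.5∠-134.0° V = -3.821 - j3.956 V.
Step 5 — Current: I = V / Z = -0.004197 + j0.001487 A = 0.004452∠160.5° A.
Step 6 — Complex power: S = V·I* = 0.01015 + j0.02228 VA.
Step 7 — Real power: P = Re(S) = 0.01015 W.
Step 8 — Reactive power: Q = Im(S) = 0.02228 VAR.
Step 9 — Apparent power: |S| = 0.02449 VA.
Step 10 — Power factor: PF = P/|S| = 0.4145 (lagging).

(a) P = 0.01015 W  (b) Q = 0.02228 VAR  (c) S = 0.02449 VA  (d) PF = 0.4145 (lagging)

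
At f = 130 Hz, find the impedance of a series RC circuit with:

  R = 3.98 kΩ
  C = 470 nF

Step 1 — Angular frequency: ω = 2π·f = 2π·130 = 816.8 rad/s.
Step 2 — Component impedances:
  R: Z = R = 3980 Ω
  C: Z = 1/(jωC) = -j/(ω·C) = 0 - j2605 Ω
Step 3 — Series combination: Z_total = R + C = 3980 - j2605 Ω = 4757∠-33.2° Ω.

Z = 3980 - j2605 Ω = 4757∠-33.2° Ω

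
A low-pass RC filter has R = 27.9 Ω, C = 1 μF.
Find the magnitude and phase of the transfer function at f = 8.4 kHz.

Step 1 — Angular frequency: ω = 2π·8400 = 5.278e+04 rad/s.
Step 2 — Transfer function: H(jω) = 1/(1 + jωRC).
Step 3 — Denominator: 1 + jωRC = 1 + j·5.278e+04·27.9·1e-06 = 1 + j1.473.
Step 4 — H = 0.3156 - j0.4648.
Step 5 — Magnitude: |H| = 0.5618 (-5.0 dB); phase: φ = -55.8°.

|H| = 0.5618 (-5.0 dB), φ = -55.8°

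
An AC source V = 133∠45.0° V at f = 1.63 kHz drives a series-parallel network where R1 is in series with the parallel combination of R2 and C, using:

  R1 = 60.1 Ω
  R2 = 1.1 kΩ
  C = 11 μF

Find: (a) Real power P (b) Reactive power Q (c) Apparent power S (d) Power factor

Step 1 — Angular frequency: ω = 2π·f = 2π·1630 = 1.024e+04 rad/s.
Step 2 — Component impedances:
  R1: Z = R = 60.1 Ω
  R2: Z = R = 1100 Ω
  C: Z = 1/(jωC) = -j/(ω·C) = 0 - j8.876 Ω
Step 3 — Parallel branch: R2 || C = 1/(1/R2 + 1/C) = 0.07162 - j8.876 Ω.
Step 4 — Series with R1: Z_total = R1 + (R2 || C) = 60.17 - j8.876 Ω = 60.82∠-8.4° Ω.
Step 5 — Source phasor: V = 133∠45.0° V = 94.05 + j94.05 V.
Step 6 — Current: I = V / Z = 1.304 + j1.755 A = 2.187∠53.4° A.
Step 7 — Complex power: S = V·I* = 287.7 - j42.44 VA.
Step 8 — Real power: P = Re(S) = 287.7 W.
Step 9 — Reactive power: Q = Im(S) = -42.44 VAR.
Step 10 — Apparent power: |S| = 290.8 VA.
Step 11 — Power factor: PF = P/|S| = 0.9893 (leading).

(a) P = 287.7 W  (b) Q = -42.44 VAR  (c) S = 290.8 VA  (d) PF = 0.9893 (leading)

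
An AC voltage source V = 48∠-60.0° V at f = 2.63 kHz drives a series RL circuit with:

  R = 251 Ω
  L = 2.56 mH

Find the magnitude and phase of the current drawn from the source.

Step 1 — Angular frequency: ω = 2π·f = 2π·2630 = 1.652e+04 rad/s.
Step 2 — Component impedances:
  R: Z = R = 251 Ω
  L: Z = jωL = j·1.652e+04·0.00256 = 0 + j42.3 Ω
Step 3 — Series combination: Z_total = R + L = 251 + j42.3 Ω = 254.5∠9.6° Ω.
Step 4 — Source phasor: V = 48∠-60.0° V = 24 - j41.57 V.
Step 5 — Ohm's law: I = V / Z_total = (24 - j41.57) / (251 + j42.3) = 0.06583 - j0.1767 A.
Step 6 — Convert to polar: |I| = 0.1886 A, ∠I = -69.6°.

I = 0.1886∠-69.6° A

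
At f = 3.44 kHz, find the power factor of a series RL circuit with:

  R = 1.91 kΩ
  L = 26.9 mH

Step 1 — Angular frequency: ω = 2π·f = 2π·3440 = 2.161e+04 rad/s.
Step 2 — Component impedances:
  R: Z = R = 1910 Ω
  L: Z = jωL = j·2.161e+04·0.0269 = 0 + j581.4 Ω
Step 3 — Series combination: Z_total = R + L = 1910 + j581.4 Ω = 1997∠16.9° Ω.
Step 4 — Power factor: PF = cos(φ) = Re(Z)/|Z| = 1910/1996.5 = 0.9567.
Step 5 — Type: Im(Z) = 581.4 ⇒ lagging (phase φ = 16.9°).

PF = 0.9567 (lagging, φ = 16.9°)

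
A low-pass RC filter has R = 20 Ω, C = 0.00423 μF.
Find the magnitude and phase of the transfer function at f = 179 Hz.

Step 1 — Angular frequency: ω = 2π·179 = 1125 rad/s.
Step 2 — Transfer function: H(jω) = 1/(1 + jωRC).
Step 3 — Denominator: 1 + jωRC = 1 + j·1125·20·4.23e-09 = 1 + j9.515e-05.
Step 4 — H = 1 - j9.515e-05.
Step 5 — Magnitude: |H| = 1 (-0.0 dB); phase: φ = -0.0°.

|H| = 1 (-0.0 dB), φ = -0.0°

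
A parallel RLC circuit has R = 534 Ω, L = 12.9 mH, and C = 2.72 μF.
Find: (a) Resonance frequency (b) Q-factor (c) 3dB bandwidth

Step 1 — Resonance: ω₀ = 1/√(LC) = 1/√(0.0129·2.72e-06) = 5339 rad/s.
Step 2 — f₀ = ω₀/(2π) = 849.7 Hz.
Step 3 — Parallel Q: Q = R/(ω₀L) = 534/(5339·0.0129) = 7.754.
Step 4 — Bandwidth: Δω = ω₀/Q = 688.5 rad/s; BW = Δω/(2π) = 109.6 Hz.

(a) f₀ = 849.7 Hz  (b) Q = 7.754  (c) BW = 109.6 Hz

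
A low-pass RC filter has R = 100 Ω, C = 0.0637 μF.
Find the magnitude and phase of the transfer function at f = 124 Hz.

Step 1 — Angular frequency: ω = 2π·124 = 779.1 rad/s.
Step 2 — Transfer function: H(jω) = 1/(1 + jωRC).
Step 3 — Denominator: 1 + jωRC = 1 + j·779.1·100·6.37e-08 = 1 + j0.004963.
Step 4 — H = 1 - j0.004963.
Step 5 — Magnitude: |H| = 1 (-0.0 dB); phase: φ = -0.3°.

|H| = 1 (-0.0 dB), φ = -0.3°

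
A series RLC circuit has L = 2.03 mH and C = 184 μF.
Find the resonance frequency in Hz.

Step 1 — Resonance condition Im(Z)=0 gives ω₀ = 1/√(LC).
Step 2 — ω₀ = 1/√(0.00203·0.000184) = 1636 rad/s.
Step 3 — f₀ = ω₀/(2π) = 260.4 Hz.

f₀ = 260.4 Hz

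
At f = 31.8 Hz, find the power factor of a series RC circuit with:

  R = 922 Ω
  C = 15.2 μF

Step 1 — Angular frequency: ω = 2π·f = 2π·31.8 = 199.8 rad/s.
Step 2 — Component impedances:
  R: Z = R = 922 Ω
  C: Z = 1/(jωC) = -j/(ω·C) = 0 - j329.3 Ω
Step 3 — Series combination: Z_total = R + C = 922 - j329.3 Ω = 979∠-19.7° Ω.
Step 4 — Power factor: PF = cos(φ) = Re(Z)/|Z| = 922/979.03 = 0.9417.
Step 5 — Type: Im(Z) = -329.3 ⇒ leading (phase φ = -19.7°).

PF = 0.9417 (leading, φ = -19.7°)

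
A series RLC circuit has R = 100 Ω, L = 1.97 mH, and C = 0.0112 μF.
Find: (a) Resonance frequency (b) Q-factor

Step 1 — Resonance condition Im(Z)=0 gives ω₀ = 1/√(LC).
Step 2 — ω₀ = 1/√(0.00197·1.12e-08) = 2.129e+05 rad/s.
Step 3 — f₀ = ω₀/(2π) = 3.388e+04 Hz.
Step 4 — Series Q: Q = ω₀L/R = 2.129e+05·0.00197/100 = 4.194.

(a) f₀ = 3.388e+04 Hz  (b) Q = 4.194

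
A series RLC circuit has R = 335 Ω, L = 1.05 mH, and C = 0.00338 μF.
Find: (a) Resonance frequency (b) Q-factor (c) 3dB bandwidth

Step 1 — Resonance condition Im(Z)=0 gives ω₀ = 1/√(LC).
Step 2 — ω₀ = 1/√(0.00105·3.38e-09) = 5.308e+05 rad/s.
Step 3 — f₀ = ω₀/(2π) = 8.448e+04 Hz.
Step 4 — Series Q: Q = ω₀L/R = 5.308e+05·0.00105/335 = 1.664.
Step 5 — 3dB bandwidth: Δω = ω₀/Q = 3.19e+05 rad/s; BW = Δω/(2π) = 5.078e+04 Hz.

(a) f₀ = 8.448e+04 Hz  (b) Q = 1.664  (c) BW = 5.078e+04 Hz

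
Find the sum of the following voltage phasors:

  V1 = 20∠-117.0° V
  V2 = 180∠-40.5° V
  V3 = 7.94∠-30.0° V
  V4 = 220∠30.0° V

Step 1 — Convert each phasor to rectangular form:
  V1 = 20·(cos(-117.0°) + j·sin(-117.0°)) = -9.08 - j17.82 V
  V2 = 180·(cos(-40.5°) + j·sin(-40.5°)) = 136.9 - j116.9 V
  V3 = 7.94·(cos(-30.0°) + j·sin(-30.0°)) = 6.876 - j3.97 V
  V4 = 220·(cos(30.0°) + j·sin(30.0°)) = 190.5 + j110 V
Step 2 — Sum components: V_total = 325.2 - j28.69 V.
Step 3 — Convert to polar: |V_total| = 326.5 V, ∠V_total = -5.0°.

V_total = 326.5∠-5.0° V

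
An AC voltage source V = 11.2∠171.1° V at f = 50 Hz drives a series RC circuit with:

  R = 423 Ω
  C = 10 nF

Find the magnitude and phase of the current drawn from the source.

Step 1 — Angular frequency: ω = 2π·f = 2π·50 = 314.2 rad/s.
Step 2 — Component impedances:
  R: Z = R = 423 Ω
  C: Z = 1/(jωC) = -j/(ω·C) = 0 - j3.183e+05 Ω
Step 3 — Series combination: Z_total = R + C = 423 - j3.183e+05 Ω = 3.183e+05∠-89.9° Ω.
Step 4 — Source phasor: V = 11.2∠171.1° V = -11.07 + j1.733 V.
Step 5 — Ohm's law: I = V / Z_total = (-11.07 + j1.733) / (423 - j3.183e+05) = -5.49e-06 - j3.475e-05 A.
Step 6 — Convert to polar: |I| = 3.519e-05 A, ∠I = -99.0°.

I = 3.519e-05∠-99.0° A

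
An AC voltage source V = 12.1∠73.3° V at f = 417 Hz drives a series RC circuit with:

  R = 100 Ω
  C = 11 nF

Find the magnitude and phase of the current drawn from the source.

Step 1 — Angular frequency: ω = 2π·f = 2π·417 = 2620 rad/s.
Step 2 — Component impedances:
  R: Z = R = 100 Ω
  C: Z = 1/(jωC) = -j/(ω·C) = 0 - j3.47e+04 Ω
Step 3 — Series combination: Z_total = R + C = 100 - j3.47e+04 Ω = 3.47e+04∠-89.8° Ω.
Step 4 — Source phasor: V = 12.1∠73.3° V = 3.477 + j11.59 V.
Step 5 — Ohm's law: I = V / Z_total = (3.477 + j11.59) / (100 - j3.47e+04) = -0.0003337 + j0.0001012 A.
Step 6 — Convert to polar: |I| = 0.0003487 A, ∠I = 163.1°.

I = 0.0003487∠163.1° A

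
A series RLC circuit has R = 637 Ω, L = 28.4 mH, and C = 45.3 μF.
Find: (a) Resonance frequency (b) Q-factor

Step 1 — Resonance condition Im(Z)=0 gives ω₀ = 1/√(LC).
Step 2 — ω₀ = 1/√(0.0284·4.53e-05) = 881.6 rad/s.
Step 3 — f₀ = ω₀/(2π) = 140.3 Hz.
Step 4 — Series Q: Q = ω₀L/R = 881.6·0.0284/637 = 0.03931.

(a) f₀ = 140.3 Hz  (b) Q = 0.03931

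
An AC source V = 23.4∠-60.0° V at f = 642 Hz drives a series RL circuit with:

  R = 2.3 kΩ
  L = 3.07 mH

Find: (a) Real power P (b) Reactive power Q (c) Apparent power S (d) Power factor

Step 1 — Angular frequency: ω = 2π·f = 2π·642 = 4034 rad/s.
Step 2 — Component impedances:
  R: Z = R = 2300 Ω
  L: Z = jωL = j·4034·0.00307 = 0 + j12.38 Ω
Step 3 — Series combination: Z_total = R + L = 2300 + j12.38 Ω = 2300∠0.3° Ω.
Step 4 — Source phasor: V = 23.4∠-60.0° V = 11.7 - j20.26 V.
Step 5 — Current: I = V / Z = 0.005039 - j0.008838 A = 0.01017∠-60.3° A.
Step 6 — Complex power: S = V·I* = 0.2381 + j0.001282 VA.
Step 7 — Real power: P = Re(S) = 0.2381 W.
Step 8 — Reactive power: Q = Im(S) = 0.001282 VAR.
Step 9 — Apparent power: |S| = 0.2381 VA.
Step 10 — Power factor: PF = P/|S| = 1 (lagging).

(a) P = 0.2381 W  (b) Q = 0.001282 VAR  (c) S = 0.2381 VA  (d) PF = 1 (lagging)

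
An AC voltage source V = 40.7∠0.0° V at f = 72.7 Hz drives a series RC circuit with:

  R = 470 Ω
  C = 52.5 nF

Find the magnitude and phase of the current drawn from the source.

Step 1 — Angular frequency: ω = 2π·f = 2π·72.7 = 456.8 rad/s.
Step 2 — Component impedances:
  R: Z = R = 470 Ω
  C: Z = 1/(jωC) = -j/(ω·C) = 0 - j4.17e+04 Ω
Step 3 — Series combination: Z_total = R + C = 470 - j4.17e+04 Ω = 4.17e+04∠-89.4° Ω.
Step 4 — Source phasor: V = 40.7∠0.0° V = 40.7 V.
Step 5 — Ohm's law: I = V / Z_total = (40.7) / (470 - j4.17e+04) = 1.1e-05 + j0.0009759 A.
Step 6 — Convert to polar: |I| = 0.000976 A, ∠I = 89.4°.

I = 0.000976∠89.4° A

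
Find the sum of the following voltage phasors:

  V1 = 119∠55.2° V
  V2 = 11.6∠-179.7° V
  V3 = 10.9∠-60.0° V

Step 1 — Convert each phasor to rectangular form:
  V1 = 119·(cos(55.2°) + j·sin(55.2°)) = 67.91 + j97.72 V
  V2 = 11.6·(cos(-179.7°) + j·sin(-179.7°)) = -11.6 - j0.06074 V
  V3 = 10.9·(cos(-60.0°) + j·sin(-60.0°)) = 5.45 - j9.44 V
Step 2 — Sum components: V_total = 61.77 + j88.22 V.
Step 3 — Convert to polar: |V_total| = 107.7 V, ∠V_total = 55.0°.

V_total = 107.7∠55.0° V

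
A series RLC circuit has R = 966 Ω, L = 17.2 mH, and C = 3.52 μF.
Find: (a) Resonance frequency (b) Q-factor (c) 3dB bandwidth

Step 1 — Resonance: ω₀ = 1/√(LC) = 1/√(0.0172·3.52e-06) = 4064 rad/s.
Step 2 — f₀ = ω₀/(2π) = 646.8 Hz.
Step 3 — Series Q: Q = ω₀L/R = 4064·0.0172/966 = 0.07236.
Step 4 — Bandwidth: Δω = ω₀/Q = 5.616e+04 rad/s; BW = Δω/(2π) = 8939 Hz.

(a) f₀ = 646.8 Hz  (b) Q = 0.07236  (c) BW = 8939 Hz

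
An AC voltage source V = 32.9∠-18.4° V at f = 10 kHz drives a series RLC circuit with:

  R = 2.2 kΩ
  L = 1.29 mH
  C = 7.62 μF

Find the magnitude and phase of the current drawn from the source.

Step 1 — Angular frequency: ω = 2π·f = 2π·1e+04 = 6.283e+04 rad/s.
Step 2 — Component impedances:
  R: Z = R = 2200 Ω
  L: Z = jωL = j·6.283e+04·0.00129 = 0 + j81.05 Ω
  C: Z = 1/(jωC) = -j/(ω·C) = 0 - j2.089 Ω
Step 3 — Series combination: Z_total = R + L + C = 2200 + j78.96 Ω = 2201∠2.1° Ω.
Step 4 — Source phasor: V = 32.9∠-18.4° V = 31.22 - j10.38 V.
Step 5 — Ohm's law: I = V / Z_total = (31.22 - j10.38) / (2200 + j78.96) = 0.014 - j0.005223 A.
Step 6 — Convert to polar: |I| = 0.01494 A, ∠I = -20.5°.

I = 0.01494∠-20.5° A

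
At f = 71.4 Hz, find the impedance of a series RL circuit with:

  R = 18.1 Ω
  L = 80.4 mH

Step 1 — Angular frequency: ω = 2π·f = 2π·71.4 = 448.6 rad/s.
Step 2 — Component impedances:
  R: Z = R = 18.1 Ω
  L: Z = jωL = j·448.6·0.0804 = 0 + j36.07 Ω
Step 3 — Series combination: Z_total = R + L = 18.1 + j36.07 Ω = 40.36∠63.4° Ω.

Z = 18.1 + j36.07 Ω = 40.36∠63.4° Ω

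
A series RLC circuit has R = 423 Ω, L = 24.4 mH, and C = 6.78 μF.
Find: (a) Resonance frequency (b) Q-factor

Step 1 — Resonance condition Im(Z)=0 gives ω₀ = 1/√(LC).
Step 2 — ω₀ = 1/√(0.0244·6.78e-06) = 2459 rad/s.
Step 3 — f₀ = ω₀/(2π) = 391.3 Hz.
Step 4 — Series Q: Q = ω₀L/R = 2459·0.0244/423 = 0.1418.

(a) f₀ = 391.3 Hz  (b) Q = 0.1418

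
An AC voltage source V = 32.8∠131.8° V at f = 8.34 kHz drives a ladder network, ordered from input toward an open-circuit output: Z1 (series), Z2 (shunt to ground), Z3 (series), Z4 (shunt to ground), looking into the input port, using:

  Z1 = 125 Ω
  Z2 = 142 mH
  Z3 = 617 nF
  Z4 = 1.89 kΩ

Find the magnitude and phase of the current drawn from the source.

Step 1 — Angular frequency: ω = 2π·f = 2π·8340 = 5.24e+04 rad/s.
Step 2 — Component impedances:
  Z1: Z = R = 125 Ω
  Z2: Z = jωL = j·5.24e+04·0.142 = 0 + j7441 Ω
  Z3: Z = 1/(jωC) = -j/(ω·C) = 0 - j30.93 Ω
  Z4: Z = R = 1890 Ω
Step 3 — Ladder network (open output): work backward from the far end, alternating series and parallel combinations. Z_in = 1914 + j425.3 Ω = 1961∠12.5° Ω.
Step 4 — Source phasor: V = 32.8∠131.8° V = -21.86 + j24.45 V.
Step 5 — Ohm's law: I = V / Z_total = (-21.86 + j24.45) / (1914 + j425.3) = -0.008178 + j0.01459 A.
Step 6 — Convert to polar: |I| = 0.01673 A, ∠I = 119.3°.

I = 0.01673∠119.3° A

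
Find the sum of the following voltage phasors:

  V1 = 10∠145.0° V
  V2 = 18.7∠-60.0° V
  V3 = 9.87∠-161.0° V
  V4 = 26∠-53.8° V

Step 1 — Convert each phasor to rectangular form:
  V1 = 10·(cos(145.0°) + j·sin(145.0°)) = -8.192 + j5.736 V
  V2 = 18.7·(cos(-60.0°) + j·sin(-60.0°)) = 9.35 - j16.19 V
  V3 = 9.87·(cos(-161.0°) + j·sin(-161.0°)) = -9.332 - j3.213 V
  V4 = 26·(cos(-53.8°) + j·sin(-53.8°)) = 15.36 - j20.98 V
Step 2 — Sum components: V_total = 7.182 - j34.65 V.
Step 3 — Convert to polar: |V_total| = 35.39 V, ∠V_total = -78.3°.

V_total = 35.39∠-78.3° V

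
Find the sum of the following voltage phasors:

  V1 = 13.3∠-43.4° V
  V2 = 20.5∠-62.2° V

Step 1 — Convert each phasor to rectangular form:
  V1 = 13.3·(cos(-43.4°) + j·sin(-43.4°)) = 9.663 - j9.138 V
  V2 = 20.5·(cos(-62.2°) + j·sin(-62.2°)) = 9.561 - j18.13 V
Step 2 — Sum components: V_total = 19.22 - j27.27 V.
Step 3 — Convert to polar: |V_total| = 33.37 V, ∠V_total = -54.8°.

V_total = 33.37∠-54.8° V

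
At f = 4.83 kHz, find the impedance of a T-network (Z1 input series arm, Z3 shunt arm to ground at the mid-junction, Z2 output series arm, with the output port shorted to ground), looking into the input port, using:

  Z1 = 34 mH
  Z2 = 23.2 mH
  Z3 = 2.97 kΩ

Step 1 — Angular frequency: ω = 2π·f = 2π·4830 = 3.035e+04 rad/s.
Step 2 — Component impedances:
  Z1: Z = jωL = j·3.035e+04·0.034 = 0 + j1032 Ω
  Z2: Z = jωL = j·3.035e+04·0.0232 = 0 + j704.1 Ω
  Z3: Z = R = 2970 Ω
Step 3 — With the output port shorted to ground, the output series arm Z2 runs from the junction to ground; the shunt arm Z3 also runs from the junction to ground. They appear in parallel: Z3 || Z2 = 158 + j666.6 Ω.
Step 4 — Series with input arm Z1: Z_in = Z1 + (Z3 || Z2) = 158 + j1698 Ω = 1706∠84.7° Ω.

Z = 158 + j1698 Ω = 1706∠84.7° Ω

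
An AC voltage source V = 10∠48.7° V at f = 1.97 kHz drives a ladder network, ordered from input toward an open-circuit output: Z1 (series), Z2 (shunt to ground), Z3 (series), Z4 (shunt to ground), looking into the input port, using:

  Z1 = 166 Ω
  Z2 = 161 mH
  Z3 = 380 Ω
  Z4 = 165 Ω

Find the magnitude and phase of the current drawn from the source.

Step 1 — Angular frequency: ω = 2π·f = 2π·1970 = 1.238e+04 rad/s.
Step 2 — Component impedances:
  Z1: Z = R = 166 Ω
  Z2: Z = jωL = j·1.238e+04·0.161 = 0 + j1993 Ω
  Z3: Z = R = 380 Ω
  Z4: Z = R = 165 Ω
Step 3 — Ladder network (open output): work backward from the far end, alternating series and parallel combinations. Z_in = 673.1 + j138.7 Ω = 687.2∠11.6° Ω.
Step 4 — Source phasor: V = 10∠48.7° V = 6.6 + j7.513 V.
Step 5 — Ohm's law: I = V / Z_total = (6.6 + j7.513) / (673.1 + j138.7) = 0.01161 + j0.008769 A.
Step 6 — Convert to polar: |I| = 0.01455 A, ∠I = 37.1°.

I = 0.01455∠37.1° A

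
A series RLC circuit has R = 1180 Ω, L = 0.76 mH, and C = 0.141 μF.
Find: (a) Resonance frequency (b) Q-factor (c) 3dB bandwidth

Step 1 — Resonance: ω₀ = 1/√(LC) = 1/√(0.00076·1.41e-07) = 9.66e+04 rad/s.
Step 2 — f₀ = ω₀/(2π) = 1.537e+04 Hz.
Step 3 — Series Q: Q = ω₀L/R = 9.66e+04·0.00076/1180 = 0.06222.
Step 4 — Bandwidth: Δω = ω₀/Q = 1.553e+06 rad/s; BW = Δω/(2π) = 2.471e+05 Hz.

(a) f₀ = 1.537e+04 Hz  (b) Q = 0.06222  (c) BW = 2.471e+05 Hz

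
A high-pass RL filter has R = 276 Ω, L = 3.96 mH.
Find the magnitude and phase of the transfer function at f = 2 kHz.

Step 1 — Angular frequency: ω = 2π·2000 = 1.257e+04 rad/s.
Step 2 — Transfer function: H(jω) = jωL/(R + jωL).
Step 3 — Numerator jωL = j·49.76; denominator R + jωL = 276 + j49.76.
Step 4 — H = 0.03148 + j0.1746.
Step 5 — Magnitude: |H| = 0.1774 (-15.0 dB); phase: φ = 79.8°.

|H| = 0.1774 (-15.0 dB), φ = 79.8°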